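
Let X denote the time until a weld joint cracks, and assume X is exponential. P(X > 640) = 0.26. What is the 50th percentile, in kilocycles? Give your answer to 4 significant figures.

e^(−λ·640) = 0.26 ⇒ λ = −ln(0.26)/640 = 0.0021048.
50th percentile: 1 − e^(−λt) = 0.5, t = −ln(0.5)/λ = 329.317 kilocycles.

329.3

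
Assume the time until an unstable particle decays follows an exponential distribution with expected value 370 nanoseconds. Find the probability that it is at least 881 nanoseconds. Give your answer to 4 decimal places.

The rate is λ = 1/370 = 0.0027027 per nanosecond.
P(X > 881) = e^(−λ·881) = e^(−2.3811) ≈ 0.0925.

0.0925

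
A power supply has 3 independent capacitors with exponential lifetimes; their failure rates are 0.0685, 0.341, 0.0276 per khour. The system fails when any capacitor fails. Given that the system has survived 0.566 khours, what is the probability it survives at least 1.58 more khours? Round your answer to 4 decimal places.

Time to first failure ~ Exp(Σλ) with Σλ = 0.4371.
By memorylessness, P(T > 0.566+1.58 | T > 0.566) = P(T > 1.58) = e^(−0.4371·1.58) ≈ 0.5013.

0.5013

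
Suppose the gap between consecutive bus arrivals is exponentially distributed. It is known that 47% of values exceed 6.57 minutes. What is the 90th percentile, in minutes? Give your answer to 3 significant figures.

e^(−λ·6.57) = 0.47 ⇒ λ = −ln(0.47)/6.57 = 0.11492.
90th percentile: 1 − e^(−λt) = 0.9, t = −ln(0.1)/λ = 20.0365 minutes.

20.0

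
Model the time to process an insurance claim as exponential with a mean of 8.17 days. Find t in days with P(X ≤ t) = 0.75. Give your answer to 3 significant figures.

11.3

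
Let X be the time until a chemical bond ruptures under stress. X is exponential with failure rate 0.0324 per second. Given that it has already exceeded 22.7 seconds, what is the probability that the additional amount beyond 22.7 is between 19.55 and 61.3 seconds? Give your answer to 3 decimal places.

Memoryless: the residual past 22.7 is again Exp(λ).
P(19.55 < residual < 61.3) = e^(−λ·19.55) − e^(−λ·61.3) = 0.53077 − 0.13723 ≈ 0.394.

0.394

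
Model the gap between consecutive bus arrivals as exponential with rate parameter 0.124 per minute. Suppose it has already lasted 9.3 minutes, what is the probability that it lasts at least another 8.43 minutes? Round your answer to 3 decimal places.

0.352

P(X > s+t | X > s) = e^(−λ(s+t))/e^(−λs) = e^(−λt), independent of s = 9.3.
P(X > 8.43) = e^(−1.0453) ≈ 0.352.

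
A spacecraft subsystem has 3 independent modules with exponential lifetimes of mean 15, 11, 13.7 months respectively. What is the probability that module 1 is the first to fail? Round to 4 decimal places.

0.2891

Rates: λ_i = 1/mean_i → 0.0666667, 0.0909091, 0.0729927; Σλ = 0.230568.
P(module 1 first) = λ_1/Σλ = 0.0666667/0.230568 ≈ 0.2891.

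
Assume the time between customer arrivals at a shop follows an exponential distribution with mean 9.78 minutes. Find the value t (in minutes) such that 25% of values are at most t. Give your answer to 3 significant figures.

2.81

The rate is λ = 1/9.78 = 0.102249 per minute.
Set 1 − e^(−λt) = 0.25, so t = −ln(0.75)/λ = 0.28768/0.102249 ≈ 2.81353 minutes.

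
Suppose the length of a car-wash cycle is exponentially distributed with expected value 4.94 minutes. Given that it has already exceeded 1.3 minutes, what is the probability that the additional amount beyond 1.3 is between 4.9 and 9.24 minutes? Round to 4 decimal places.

The rate is λ = 1/4.94 = 0.202429 per minute.
Memoryless: the residual past 1.3 is again Exp(λ).
P(4.9 < residual < 9.24) = e^(−λ·4.9) − e^(−λ·9.24) = 0.37087 − 0.15406 ≈ 0.2168.

0.2168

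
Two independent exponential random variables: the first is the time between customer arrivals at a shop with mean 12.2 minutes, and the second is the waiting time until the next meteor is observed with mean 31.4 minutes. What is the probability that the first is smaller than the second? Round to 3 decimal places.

0.720

λ_1 = 1/12.2 = 0.0819672, λ_2 = 1/31.4 = 0.0318471.
For independent exponentials, P(the first < the second) = λ_1/(λ_1+λ_2) = 0.0819672/0.113814 ≈ 0.720.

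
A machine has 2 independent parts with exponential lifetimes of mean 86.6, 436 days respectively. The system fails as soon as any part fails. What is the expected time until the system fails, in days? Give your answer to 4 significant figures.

The first failure time is exponential with rate Σλ_i = 1/86.6 + 1/436 = 0.0138409 per day.
E[min] = 1/Σλ = 1/0.0138409 = 72.2495 days.

72.25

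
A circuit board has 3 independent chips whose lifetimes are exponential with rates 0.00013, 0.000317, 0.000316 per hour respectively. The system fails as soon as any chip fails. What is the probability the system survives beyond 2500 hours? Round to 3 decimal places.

0.148

The time to first failure is exponential with rate Σλ = 0.00013 + 0.000317 + 0.000316 = 0.000763.
P(min > 2500) = e^(−0.000763·2500) = e^(−1.9075) ≈ 0.148.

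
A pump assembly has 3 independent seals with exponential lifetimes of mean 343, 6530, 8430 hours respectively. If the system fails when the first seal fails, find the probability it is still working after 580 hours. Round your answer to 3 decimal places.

The first failure time is exponential with rate Σλ_i = 1/343 + 1/6530 + 1/8430 = 0.00318722 per hour.
P(min > 580) = e^(−0.00318722·580) = e^(−1.8486) ≈ 0.157.

0.157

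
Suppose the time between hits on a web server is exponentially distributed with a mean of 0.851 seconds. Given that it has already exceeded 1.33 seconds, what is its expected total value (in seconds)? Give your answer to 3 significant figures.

The rate is λ = 1/0.851 = 1.17509 per second.
By memorylessness, E[X | X > 1.33] = 1.33 + 1/λ = 1.33 + 0.851 = 2.181 seconds.

2.18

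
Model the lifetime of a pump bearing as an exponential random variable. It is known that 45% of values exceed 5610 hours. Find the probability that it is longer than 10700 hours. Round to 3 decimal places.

e^(−λ·5610) = 0.45 ⇒ λ = −ln(0.45)/5610 = 0.000142336.
P(X > 10700) = e^(−0.000142336·10700) = e^(−1.523) ≈ 0.218.

0.218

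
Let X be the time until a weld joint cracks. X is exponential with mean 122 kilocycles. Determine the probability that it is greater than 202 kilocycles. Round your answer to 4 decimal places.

The rate is λ = 1/122 = 0.00819672 per kilocycle.
P(X > 202) = e^(−λ·202) = e^(−1.6557) ≈ 0.1910.

0.1910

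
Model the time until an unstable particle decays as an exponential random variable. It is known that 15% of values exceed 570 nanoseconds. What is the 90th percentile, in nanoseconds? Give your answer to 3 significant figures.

e^(−λ·570) = 0.15 ⇒ λ = −ln(0.15)/570 = 0.00332828.
90th percentile: 1 − e^(−λt) = 0.9, t = −ln(0.1)/λ = 691.824 nanoseconds.

692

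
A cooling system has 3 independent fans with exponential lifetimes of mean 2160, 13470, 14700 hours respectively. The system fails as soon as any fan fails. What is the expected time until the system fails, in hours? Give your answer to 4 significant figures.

1652

The first failure time is exponential with rate Σλ_i = 1/2160 + 1/13470 + 1/14700 = 0.000605229 per hour.
E[min] = 1/Σλ = 1/0.000605229 = 1652.27 hours.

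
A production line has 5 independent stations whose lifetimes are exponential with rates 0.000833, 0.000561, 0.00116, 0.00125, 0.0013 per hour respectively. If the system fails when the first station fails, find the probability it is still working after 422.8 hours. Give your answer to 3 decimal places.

0.116

The time to first failure is exponential with rate Σλ = 0.000833 + 0.000561 + 0.00116 + 0.00125 + 0.0013 = 0.005104.
P(min > 422.8) = e^(−0.005104·422.8) = e^(−2.158) ≈ 0.116.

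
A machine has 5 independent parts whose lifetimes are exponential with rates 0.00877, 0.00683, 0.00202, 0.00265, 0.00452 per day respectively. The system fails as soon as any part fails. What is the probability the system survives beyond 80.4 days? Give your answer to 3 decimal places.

The time to first failure is exponential with rate Σλ = 0.00877 + 0.00683 + 0.00202 + 0.00265 + 0.00452 = 0.02479.
P(min > 80.4) = e^(−0.02479·80.4) = e^(−1.9931) ≈ 0.136.

0.136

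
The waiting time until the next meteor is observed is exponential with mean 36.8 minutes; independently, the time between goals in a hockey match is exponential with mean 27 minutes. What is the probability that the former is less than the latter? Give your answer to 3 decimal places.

0.423

λ_1 = 1/36.8 = 0.0271739, λ_2 = 1/27 = 0.037037.
For independent exponentials, P(the former < the latter) = λ_1/(λ_1+λ_2) = 0.0271739/0.064211 ≈ 0.423.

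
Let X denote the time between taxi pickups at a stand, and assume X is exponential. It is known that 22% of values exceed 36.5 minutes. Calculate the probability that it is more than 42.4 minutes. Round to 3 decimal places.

0.172

e^(−λ·36.5) = 0.22 ⇒ λ = −ln(0.22)/36.5 = 0.041483.
P(X > 42.4) = e^(−0.041483·42.4) = e^(−1.7589) ≈ 0.172.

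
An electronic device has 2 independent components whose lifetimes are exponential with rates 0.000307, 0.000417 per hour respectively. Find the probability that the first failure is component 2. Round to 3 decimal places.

0.576

The time to first failure is exponential with rate Σλ = 0.000307 + 0.000417 = 0.000724.
P(component 2 first) = λ_2/Σλ = 0.000417/0.000724 ≈ 0.576.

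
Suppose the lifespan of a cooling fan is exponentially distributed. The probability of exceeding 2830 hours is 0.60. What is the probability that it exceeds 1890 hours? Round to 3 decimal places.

0.711

e^(−λ·2830) = 0.60 ⇒ λ = −ln(0.60)/2830 = 0.000180504.
P(X > 1890) = e^(−0.000180504·1890) = e^(−0.34115) ≈ 0.711.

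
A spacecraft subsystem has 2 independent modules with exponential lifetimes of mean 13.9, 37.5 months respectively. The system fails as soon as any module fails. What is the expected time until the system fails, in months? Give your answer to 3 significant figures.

The first failure time is exponential with rate Σλ_i = 1/13.9 + 1/37.5 = 0.0986091 per month.
E[min] = 1/Σλ = 1/0.0986091 = 10.1411 months.

10.1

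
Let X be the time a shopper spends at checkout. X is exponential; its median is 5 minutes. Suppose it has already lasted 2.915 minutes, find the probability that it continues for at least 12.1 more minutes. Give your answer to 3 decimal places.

0.187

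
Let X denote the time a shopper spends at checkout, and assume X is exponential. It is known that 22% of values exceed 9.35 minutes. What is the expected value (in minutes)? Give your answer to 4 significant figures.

e^(−λ·9.35) = 0.22 ⇒ λ = −ln(0.22)/9.35 = 0.161939.
Mean = 1/λ = 6.17517 minutes.

6.175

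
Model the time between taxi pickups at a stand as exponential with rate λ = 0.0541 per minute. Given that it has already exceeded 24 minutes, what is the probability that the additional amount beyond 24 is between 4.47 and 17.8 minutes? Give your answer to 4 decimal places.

0.4034

Memoryless: the residual past 24 is again Exp(λ).
P(4.47 < residual < 17.8) = e^(−λ·4.47) − e^(−λ·17.8) = 0.78519 − 0.38175 ≈ 0.4034.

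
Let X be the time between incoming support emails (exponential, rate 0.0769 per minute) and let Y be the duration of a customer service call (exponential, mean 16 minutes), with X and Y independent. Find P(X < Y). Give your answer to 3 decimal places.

0.552

λ_1 = 0.0769, λ_2 = 1/16 = 0.0625.
For independent exponentials, P(X < Y) = λ_1/(λ_1+λ_2) = 0.0769/0.1394 ≈ 0.552.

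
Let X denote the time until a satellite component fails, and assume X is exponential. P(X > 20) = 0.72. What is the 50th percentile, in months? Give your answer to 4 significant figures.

e^(−λ·20) = 0.72 ⇒ λ = −ln(0.72)/20 = 0.0164252.
50th percentile: 1 − e^(−λt) = 0.5, t = −ln(0.5)/λ = 42.2002 months.

42.20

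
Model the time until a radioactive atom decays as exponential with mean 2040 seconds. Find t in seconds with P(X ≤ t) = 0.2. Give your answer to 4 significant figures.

455.2

The rate is λ = 1/2040 = 0.000490196 per second.
Set 1 − e^(−λt) = 0.2, so t = −ln(0.8)/λ = 0.22314/0.000490196 ≈ 455.213 seconds.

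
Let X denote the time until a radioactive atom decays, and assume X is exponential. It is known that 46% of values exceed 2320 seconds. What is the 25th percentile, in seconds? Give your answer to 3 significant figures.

859

e^(−λ·2320) = 0.46 ⇒ λ = −ln(0.46)/2320 = 0.000334711.
25th percentile: 1 − e^(−λt) = 0.25, t = −ln(0.75)/λ = 859.495 seconds.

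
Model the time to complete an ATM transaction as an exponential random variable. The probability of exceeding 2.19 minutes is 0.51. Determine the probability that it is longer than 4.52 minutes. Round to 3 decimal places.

0.249

e^(−λ·2.19) = 0.51 ⇒ λ = −ln(0.51)/2.19 = 0.307463.
P(X > 4.52) = e^(−0.307463·4.52) = e^(−1.3897) ≈ 0.249.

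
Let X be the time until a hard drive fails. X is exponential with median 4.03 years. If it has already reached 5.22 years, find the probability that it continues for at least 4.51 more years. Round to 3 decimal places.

0.460

For an exponential, median = ln(2)/λ, so λ = ln 2 / 4.03 = 0.171997 per year.
P(X > s+t | X > s) = e^(−λ(s+t))/e^(−λs) = e^(−λt), independent of s = 5.22.
P(X > 4.51) = e^(−0.77571) ≈ 0.460.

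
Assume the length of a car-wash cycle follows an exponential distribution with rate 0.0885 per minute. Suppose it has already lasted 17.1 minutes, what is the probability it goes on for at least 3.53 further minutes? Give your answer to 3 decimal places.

0.732

The exponential is memoryless, so the remaining time is again Exp(λ): the condition X > 17.1 is irrelevant.
P(X > 3.53) = e^(−0.3124) ≈ 0.732.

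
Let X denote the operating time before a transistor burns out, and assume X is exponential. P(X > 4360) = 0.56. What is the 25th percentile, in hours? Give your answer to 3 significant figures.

e^(−λ·4360) = 0.56 ⇒ λ = −ln(0.56)/4360 = 0.000132986.
25th percentile: 1 − e^(−λt) = 0.25, t = −ln(0.75)/λ = 2163.25 hours.

2160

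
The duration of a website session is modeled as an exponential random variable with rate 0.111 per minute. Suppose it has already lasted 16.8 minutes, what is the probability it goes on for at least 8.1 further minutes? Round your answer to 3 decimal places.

0.407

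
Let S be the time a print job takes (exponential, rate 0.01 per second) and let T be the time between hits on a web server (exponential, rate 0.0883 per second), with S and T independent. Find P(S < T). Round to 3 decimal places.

λ_1 = 0.01, λ_2 = 0.0883.
For independent exponentials, P(S < T) = λ_1/(λ_1+λ_2) = 0.01/0.0983 ≈ 0.102.

0.102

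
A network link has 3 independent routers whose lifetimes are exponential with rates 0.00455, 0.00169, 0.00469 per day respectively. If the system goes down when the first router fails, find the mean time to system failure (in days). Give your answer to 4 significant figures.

The time to first failure is exponential with rate Σλ = 0.00455 + 0.00169 + 0.00469 = 0.01093.
E[min] = 1/Σλ = 1/0.01093 = 91.4913 days.

91.49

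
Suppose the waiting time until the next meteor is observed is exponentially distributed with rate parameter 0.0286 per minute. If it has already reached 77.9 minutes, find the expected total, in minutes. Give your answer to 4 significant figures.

By memorylessness, E[X | X > 77.9] = 77.9 + 1/λ = 77.9 + 34.965 = 112.865 minutes.

112.9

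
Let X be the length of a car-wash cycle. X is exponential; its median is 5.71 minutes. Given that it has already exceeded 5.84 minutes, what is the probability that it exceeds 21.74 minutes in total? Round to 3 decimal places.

For an exponential, median = ln(2)/λ, so λ = ln 2 / 5.71 = 0.121392 per minute.
The exponential is memoryless, so the remaining time is again Exp(λ): the condition X > 5.84 is irrelevant.
P(X > 15.9) = e^(−1.9301) ≈ 0.145.

0.145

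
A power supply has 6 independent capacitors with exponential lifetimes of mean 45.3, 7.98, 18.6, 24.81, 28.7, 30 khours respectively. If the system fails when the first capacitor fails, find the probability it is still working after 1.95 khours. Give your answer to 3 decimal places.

0.547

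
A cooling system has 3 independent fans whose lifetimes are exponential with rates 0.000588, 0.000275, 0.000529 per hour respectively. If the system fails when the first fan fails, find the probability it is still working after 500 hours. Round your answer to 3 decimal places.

0.499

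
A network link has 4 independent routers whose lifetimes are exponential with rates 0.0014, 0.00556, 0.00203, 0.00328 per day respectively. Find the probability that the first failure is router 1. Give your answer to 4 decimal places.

The time to first failure is exponential with rate Σλ = 0.0014 + 0.00556 + 0.00203 + 0.00328 = 0.01227.
P(router 1 first) = λ_1/Σλ = 0.0014/0.01227 ≈ 0.1141.

0.1141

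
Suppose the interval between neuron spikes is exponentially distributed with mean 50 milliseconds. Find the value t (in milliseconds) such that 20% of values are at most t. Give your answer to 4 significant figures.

11.16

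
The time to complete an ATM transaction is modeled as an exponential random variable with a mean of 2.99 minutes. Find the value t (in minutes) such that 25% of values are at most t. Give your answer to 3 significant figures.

The rate is λ = 1/2.99 = 0.334448 per minute.
Set 1 − e^(−λt) = 0.25, so t = −ln(0.75)/λ = 0.28768/0.334448 ≈ 0.860169 minutes.

0.860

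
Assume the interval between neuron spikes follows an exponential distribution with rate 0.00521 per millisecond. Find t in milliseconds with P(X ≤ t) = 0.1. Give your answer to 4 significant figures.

20.22

Set 1 − e^(−λt) = 0.1, so t = −ln(0.9)/λ = 0.10536/0.00521 ≈ 20.2227 milliseconds.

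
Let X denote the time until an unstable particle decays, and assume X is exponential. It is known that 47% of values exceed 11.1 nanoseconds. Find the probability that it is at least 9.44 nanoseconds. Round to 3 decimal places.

0.526

e^(−λ·11.1) = 0.47 ⇒ λ = −ln(0.47)/11.1 = 0.0680201.
P(X > 9.44) = e^(−0.0680201·9.44) = e^(−0.64211) ≈ 0.526.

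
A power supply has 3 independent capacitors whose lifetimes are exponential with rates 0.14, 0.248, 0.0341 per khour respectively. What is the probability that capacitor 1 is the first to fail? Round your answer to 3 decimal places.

The time to first failure is exponential with rate Σλ = 0.14 + 0.248 + 0.0341 = 0.4221.
P(capacitor 1 first) = λ_1/Σλ = 0.14/0.4221 ≈ 0.332.

0.332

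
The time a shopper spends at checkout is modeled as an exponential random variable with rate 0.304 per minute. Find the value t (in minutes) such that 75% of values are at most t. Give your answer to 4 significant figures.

4.560

Set 1 − e^(−λt) = 0.75, so t = −ln(0.25)/λ = 1.3863/0.304 ≈ 4.56018 minutes.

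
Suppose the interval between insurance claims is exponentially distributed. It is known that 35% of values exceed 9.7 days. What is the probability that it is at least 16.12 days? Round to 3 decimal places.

e^(−λ·9.7) = 0.35 ⇒ λ = −ln(0.35)/9.7 = 0.108229.
P(X > 16.12) = e^(−0.108229·16.12) = e^(−1.7447) ≈ 0.175.

0.175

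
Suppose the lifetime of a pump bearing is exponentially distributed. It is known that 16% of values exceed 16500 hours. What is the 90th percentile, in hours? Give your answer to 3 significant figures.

e^(−λ·16500) = 0.16 ⇒ λ = −ln(0.16)/16500 = 0.000111066.
90th percentile: 1 − e^(−λt) = 0.9, t = −ln(0.1)/λ = 20731.8 hours.

20700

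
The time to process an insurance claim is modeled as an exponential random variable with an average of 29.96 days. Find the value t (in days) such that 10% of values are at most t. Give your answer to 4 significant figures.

3.157

The rate is λ = 1/29.96 = 0.0333778 per day.
Set 1 − e^(−λt) = 0.1, so t = −ln(0.9)/λ = 0.10536/0.0333778 ≈ 3.1566 days.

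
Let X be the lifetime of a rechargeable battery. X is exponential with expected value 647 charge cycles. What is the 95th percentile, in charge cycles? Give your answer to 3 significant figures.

1940

The rate is λ = 1/647 = 0.0015456 per charge cycle.
Set 1 − e^(−λt) = 0.95, so t = −ln(0.05)/λ = 2.9957/0.0015456 ≈ 1938.24 charge cycles.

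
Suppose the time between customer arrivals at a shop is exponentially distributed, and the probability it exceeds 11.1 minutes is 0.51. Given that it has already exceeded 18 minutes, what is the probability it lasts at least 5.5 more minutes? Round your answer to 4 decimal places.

0.7163

From e^(−λ·11.1) = 0.51, λ = −ln(0.51)/11.1 = 0.0606617.
Memoryless: P(X > 18+5.5 | X > 18) = P(X > 5.5) = e^(−0.0606617·5.5) ≈ 0.7163.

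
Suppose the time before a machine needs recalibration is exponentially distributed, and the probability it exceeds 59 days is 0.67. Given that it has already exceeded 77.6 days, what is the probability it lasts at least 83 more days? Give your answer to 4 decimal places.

0.5693

From e^(−λ·59) = 0.67, λ = −ln(0.67)/59 = 0.00678776.
Memoryless: P(X > 77.6+83 | X > 77.6) = P(X > 83) = e^(−0.00678776·83) ≈ 0.5693.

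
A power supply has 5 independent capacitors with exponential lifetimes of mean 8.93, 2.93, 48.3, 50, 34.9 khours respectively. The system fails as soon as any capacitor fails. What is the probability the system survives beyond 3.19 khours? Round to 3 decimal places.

0.189

The first failure time is exponential with rate Σλ_i = 1/8.93 + 1/2.93 + 1/48.3 + 1/50 + 1/34.9 = 0.522636 per khour.
P(min > 3.19) = e^(−0.522636·3.19) = e^(−1.6672) ≈ 0.189.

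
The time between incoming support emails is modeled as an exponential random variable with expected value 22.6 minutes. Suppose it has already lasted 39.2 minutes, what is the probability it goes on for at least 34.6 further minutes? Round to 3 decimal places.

The rate is λ = 1/22.6 = 0.0442478 per minute.
P(X > s+t | X > s) = e^(−λ(s+t))/e^(−λs) = e^(−λt), independent of s = 39.2.
P(X > 34.6) = e^(−1.531) ≈ 0.216.

0.216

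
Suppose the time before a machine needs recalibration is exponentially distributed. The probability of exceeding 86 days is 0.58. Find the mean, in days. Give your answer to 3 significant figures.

158

e^(−λ·86) = 0.58 ⇒ λ = −ln(0.58)/86 = 0.00633404.
Mean = 1/λ = 157.877 days.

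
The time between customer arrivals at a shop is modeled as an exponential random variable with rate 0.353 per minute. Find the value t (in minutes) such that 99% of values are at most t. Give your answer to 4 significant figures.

13.05

Set 1 − e^(−λt) = 0.99, so t = −ln(0.01)/λ = 4.6052/0.353 ≈ 13.0458 minutes.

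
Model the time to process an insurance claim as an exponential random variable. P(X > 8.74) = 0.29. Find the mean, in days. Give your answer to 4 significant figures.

e^(−λ·8.74) = 0.29 ⇒ λ = −ln(0.29)/8.74 = 0.141633.
Mean = 1/λ = 7.06049 days.

7.060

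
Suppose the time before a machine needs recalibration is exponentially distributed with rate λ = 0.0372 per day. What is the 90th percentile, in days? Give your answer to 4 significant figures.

Set 1 − e^(−λt) = 0.9, so t = −ln(0.1)/λ = 2.3026/0.0372 ≈ 61.8974 days.

61.90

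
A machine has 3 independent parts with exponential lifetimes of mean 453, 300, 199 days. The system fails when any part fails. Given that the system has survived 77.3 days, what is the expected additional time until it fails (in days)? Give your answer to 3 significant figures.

First-failure rate Σλ = 1/453 + 1/300 + 1/199 = 0.010566.
By memorylessness the expected residual is 1/Σλ = 94.6435 days, regardless of the 77.3 already elapsed.

94.6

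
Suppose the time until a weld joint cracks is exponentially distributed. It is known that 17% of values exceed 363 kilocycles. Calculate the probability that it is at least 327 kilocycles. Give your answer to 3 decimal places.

e^(−λ·363) = 0.17 ⇒ λ = −ln(0.17)/363 = 0.00488142.
P(X > 327) = e^(−0.00488142·327) = e^(−1.5962) ≈ 0.203.

0.203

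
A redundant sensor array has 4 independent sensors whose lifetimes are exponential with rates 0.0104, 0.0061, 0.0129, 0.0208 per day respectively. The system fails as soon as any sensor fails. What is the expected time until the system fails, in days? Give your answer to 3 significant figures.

19.9

The time to first failure is exponential with rate Σλ = 0.0104 + 0.0061 + 0.0129 + 0.0208 = 0.0502.
E[min] = 1/Σλ = 1/0.0502 = 19.9203 days.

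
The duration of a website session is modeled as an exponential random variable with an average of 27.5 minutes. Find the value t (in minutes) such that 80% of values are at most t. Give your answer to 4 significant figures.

The rate is λ = 1/27.5 = 0.0363636 per minute.
Set 1 − e^(−λt) = 0.8, so t = −ln(0.2)/λ = 1.6094/0.0363636 ≈ 44.2595 minutes.

44.26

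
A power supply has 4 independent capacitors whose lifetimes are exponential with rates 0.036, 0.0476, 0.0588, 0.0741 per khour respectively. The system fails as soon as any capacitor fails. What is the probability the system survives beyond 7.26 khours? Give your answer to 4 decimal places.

The time to first failure is exponential with rate Σλ = 0.036 + 0.0476 + 0.0588 + 0.0741 = 0.2165.
P(min > 7.26) = e^(−0.2165·7.26) = e^(−1.5718) ≈ 0.2077.

0.2077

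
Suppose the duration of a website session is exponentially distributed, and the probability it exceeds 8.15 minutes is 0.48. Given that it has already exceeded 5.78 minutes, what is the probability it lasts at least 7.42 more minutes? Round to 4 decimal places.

From e^(−λ·8.15) = 0.48, λ = −ln(0.48)/8.15 = 0.0900576.
Memoryless: P(X > 5.78+7.42 | X > 5.78) = P(X > 7.42) = e^(−0.0900576·7.42) ≈ 0.5126.

0.5126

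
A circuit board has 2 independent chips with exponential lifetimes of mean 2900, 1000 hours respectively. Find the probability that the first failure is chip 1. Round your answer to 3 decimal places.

0.256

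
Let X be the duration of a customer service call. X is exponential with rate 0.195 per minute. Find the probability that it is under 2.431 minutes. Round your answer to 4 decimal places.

P(X ≤ 2.431) = 1 − e^(−λ·2.431) = 1 − e^(−0.47405) ≈ 0.3775.

0.3775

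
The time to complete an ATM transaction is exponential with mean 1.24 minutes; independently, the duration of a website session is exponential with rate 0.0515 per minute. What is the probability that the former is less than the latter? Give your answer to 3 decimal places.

λ_1 = 1/1.24 = 0.806452, λ_2 = 0.0515.
For independent exponentials, P(the former < the latter) = λ_1/(λ_1+λ_2) = 0.806452/0.857952 ≈ 0.940.

0.940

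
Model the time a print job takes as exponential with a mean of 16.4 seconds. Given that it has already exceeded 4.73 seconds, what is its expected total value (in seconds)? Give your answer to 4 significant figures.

21.13

The rate is λ = 1/16.4 = 0.0609756 per second.
By memorylessness, E[X | X > 4.73] = 4.73 + 1/λ = 4.73 + 16.4 = 21.13 seconds.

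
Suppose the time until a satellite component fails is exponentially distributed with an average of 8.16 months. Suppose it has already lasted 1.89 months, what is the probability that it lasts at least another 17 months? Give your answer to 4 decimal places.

0.1245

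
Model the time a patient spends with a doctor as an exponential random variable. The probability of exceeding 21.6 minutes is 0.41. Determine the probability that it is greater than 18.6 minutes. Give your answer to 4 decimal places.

0.4640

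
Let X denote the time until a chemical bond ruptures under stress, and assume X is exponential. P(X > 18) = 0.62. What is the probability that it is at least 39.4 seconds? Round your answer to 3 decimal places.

0.351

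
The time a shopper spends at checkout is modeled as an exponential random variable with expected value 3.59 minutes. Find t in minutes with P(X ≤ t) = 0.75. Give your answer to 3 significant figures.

4.98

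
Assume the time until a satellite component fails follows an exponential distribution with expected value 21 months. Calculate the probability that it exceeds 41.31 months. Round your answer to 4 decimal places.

The rate is λ = 1/21 = 0.047619 per month.
P(X > 41.31) = e^(−λ·41.31) = e^(−1.9671) ≈ 0.1399.

0.1399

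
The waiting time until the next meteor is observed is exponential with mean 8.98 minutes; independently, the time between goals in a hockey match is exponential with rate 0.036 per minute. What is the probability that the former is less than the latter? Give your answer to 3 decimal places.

λ_1 = 1/8.98 = 0.111359, λ_2 = 0.036.
For independent exponentials, P(the former < the latter) = λ_1/(λ_1+λ_2) = 0.111359/0.147359 ≈ 0.756.

0.756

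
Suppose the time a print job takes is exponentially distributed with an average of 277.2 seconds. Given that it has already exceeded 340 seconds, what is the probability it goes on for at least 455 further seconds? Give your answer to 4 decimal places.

The rate is λ = 1/277.2 = 0.0036075 per second.
By the memoryless property, P(X > 340+455 | X > 340) = P(X > 455).
P(X > 455) = e^(−1.6414) ≈ 0.1937.

0.1937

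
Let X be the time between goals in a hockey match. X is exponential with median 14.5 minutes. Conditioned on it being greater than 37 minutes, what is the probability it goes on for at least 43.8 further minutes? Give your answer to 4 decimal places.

0.1232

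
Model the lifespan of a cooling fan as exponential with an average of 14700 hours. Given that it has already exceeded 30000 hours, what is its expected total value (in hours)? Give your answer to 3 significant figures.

The rate is λ = 1/14700 = 0.0000680272 per hour.
By memorylessness, E[X | X > 30000] = 30000 + 1/λ = 30000 + 14700 = 44700 hours.

44700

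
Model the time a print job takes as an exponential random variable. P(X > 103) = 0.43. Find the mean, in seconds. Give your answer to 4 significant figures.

e^(−λ·103) = 0.43 ⇒ λ = −ln(0.43)/103 = 0.00819388.
Mean = 1/λ = 122.042 seconds.

122.0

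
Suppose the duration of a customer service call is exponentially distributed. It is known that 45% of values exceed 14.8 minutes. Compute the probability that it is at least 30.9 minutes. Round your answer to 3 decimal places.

0.189

e^(−λ·14.8) = 0.45 ⇒ λ = −ln(0.45)/14.8 = 0.0539532.
P(X > 30.9) = e^(−0.0539532·30.9) = e^(−1.6672) ≈ 0.189.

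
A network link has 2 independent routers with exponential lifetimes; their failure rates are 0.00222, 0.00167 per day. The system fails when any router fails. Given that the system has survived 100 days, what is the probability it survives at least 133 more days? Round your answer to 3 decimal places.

Time to first failure ~ Exp(Σλ) with Σλ = 0.00389.
By memorylessness, P(T > 100+133 | T > 100) = P(T > 133) = e^(−0.00389·133) ≈ 0.596.

0.596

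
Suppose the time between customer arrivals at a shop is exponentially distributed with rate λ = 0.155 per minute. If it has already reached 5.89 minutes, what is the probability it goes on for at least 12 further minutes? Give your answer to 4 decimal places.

P(X > s+t | X > s) = e^(−λ(s+t))/e^(−λs) = e^(−λt), independent of s = 5.89.
P(X > 12) = e^(−1.86) ≈ 0.1557.

0.1557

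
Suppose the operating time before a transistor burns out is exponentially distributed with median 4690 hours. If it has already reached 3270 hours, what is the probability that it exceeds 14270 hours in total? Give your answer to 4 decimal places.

For an exponential, median = ln(2)/λ, so λ = ln 2 / 4690 = 0.000147793 per hour.
P(X > s+t | X > s) = e^(−λ(s+t))/e^(−λs) = e^(−λt), independent of s = 3270.
P(X > 11000) = e^(−1.6257) ≈ 0.1968.

0.1968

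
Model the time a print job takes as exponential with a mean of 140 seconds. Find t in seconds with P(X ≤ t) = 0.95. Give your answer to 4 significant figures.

The rate is λ = 1/140 = 0.00714286 per second.
Set 1 − e^(−λt) = 0.95, so t = −ln(0.05)/λ = 2.9957/0.00714286 ≈ 419.403 seconds.

419.4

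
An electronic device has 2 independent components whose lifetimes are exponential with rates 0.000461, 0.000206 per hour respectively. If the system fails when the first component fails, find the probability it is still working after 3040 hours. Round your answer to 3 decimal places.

0.132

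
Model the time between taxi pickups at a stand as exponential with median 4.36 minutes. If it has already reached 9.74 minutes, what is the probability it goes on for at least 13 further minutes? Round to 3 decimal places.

0.127

For an exponential, median = ln(2)/λ, so λ = ln 2 / 4.36 = 0.158979 per minute.
P(X > s+t | X > s) = e^(−λ(s+t))/e^(−λs) = e^(−λt), independent of s = 9.74.
P(X > 13) = e^(−2.0667) ≈ 0.127.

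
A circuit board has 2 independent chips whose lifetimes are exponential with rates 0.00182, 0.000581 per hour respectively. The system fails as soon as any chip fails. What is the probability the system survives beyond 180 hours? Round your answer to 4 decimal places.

The time to first failure is exponential with rate Σλ = 0.00182 + 0.000581 = 0.002401.
P(min > 180) = e^(−0.002401·180) = e^(−0.43218) ≈ 0.6491.

0.6491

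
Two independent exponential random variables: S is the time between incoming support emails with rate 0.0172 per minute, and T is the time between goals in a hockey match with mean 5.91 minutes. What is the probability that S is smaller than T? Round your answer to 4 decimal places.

0.0923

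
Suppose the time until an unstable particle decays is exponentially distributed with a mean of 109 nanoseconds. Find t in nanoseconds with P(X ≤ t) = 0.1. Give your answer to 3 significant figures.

11.5

The rate is λ = 1/109 = 0.00917431 per nanosecond.
Set 1 − e^(−λt) = 0.1, so t = −ln(0.9)/λ = 0.10536/0.00917431 ≈ 11.4843 nanoseconds.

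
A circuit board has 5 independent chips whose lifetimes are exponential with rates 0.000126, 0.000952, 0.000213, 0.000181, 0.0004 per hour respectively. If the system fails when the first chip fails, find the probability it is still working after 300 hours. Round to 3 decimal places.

0.570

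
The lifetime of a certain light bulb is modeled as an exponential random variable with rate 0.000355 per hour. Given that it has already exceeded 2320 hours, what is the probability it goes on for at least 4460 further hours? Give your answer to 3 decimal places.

By the memoryless property, P(X > 2320+4460 | X > 2320) = P(X > 4460).
P(X > 4460) = e^(−1.5833) ≈ 0.205.

0.205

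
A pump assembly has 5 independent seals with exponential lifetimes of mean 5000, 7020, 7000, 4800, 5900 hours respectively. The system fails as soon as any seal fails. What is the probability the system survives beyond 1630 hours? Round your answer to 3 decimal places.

The first failure time is exponential with rate Σλ_i = 1/5000 + 1/7020 + 1/7000 + 1/4800 + 1/5900 = 0.000863132 per hour.
P(min > 1630) = e^(−0.000863132·1630) = e^(−1.4069) ≈ 0.245.

0.245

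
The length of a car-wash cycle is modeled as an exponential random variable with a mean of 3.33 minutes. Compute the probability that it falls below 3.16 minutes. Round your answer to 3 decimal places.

0.613

The rate is λ = 1/3.33 = 0.3003 per minute.
P(X ≤ 3.16) = 1 − e^(−λ·3.16) = 1 − e^(−0.94895) ≈ 0.613.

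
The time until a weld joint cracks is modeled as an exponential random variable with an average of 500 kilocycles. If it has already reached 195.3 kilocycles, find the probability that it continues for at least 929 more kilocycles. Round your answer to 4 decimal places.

The rate is λ = 1/500 = 0.002 per kilocycle.
P(X > s+t | X > s) = e^(−λ(s+t))/e^(−λs) = e^(−λt), independent of s = 195.3.
P(X > 929) = e^(−1.858) ≈ 0.1560.

0.1560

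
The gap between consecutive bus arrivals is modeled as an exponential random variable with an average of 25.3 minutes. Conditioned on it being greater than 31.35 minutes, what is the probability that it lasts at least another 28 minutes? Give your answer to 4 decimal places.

The rate is λ = 1/25.3 = 0.0395257 per minute.
The exponential is memoryless, so the remaining time is again Exp(λ): the condition X > 31.35 is irrelevant.
P(X > 28) = e^(−1.1067) ≈ 0.3306.

0.3306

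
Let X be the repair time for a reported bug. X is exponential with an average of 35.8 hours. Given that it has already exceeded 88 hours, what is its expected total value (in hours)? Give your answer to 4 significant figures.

123.8

The rate is λ = 1/35.8 = 0.027933 per hour.
By memorylessness, E[X | X > 88] = 88 + 1/λ = 88 + 35.8 = 123.8 hours.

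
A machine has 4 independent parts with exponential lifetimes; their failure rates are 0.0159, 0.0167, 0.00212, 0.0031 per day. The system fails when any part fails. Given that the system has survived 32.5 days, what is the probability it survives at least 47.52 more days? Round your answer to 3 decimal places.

Time to first failure ~ Exp(Σλ) with Σλ = 0.03782.
By memorylessness, P(T > 32.5+47.52 | T > 32.5) = P(T > 47.52) = e^(−0.03782·47.52) ≈ 0.166.

0.166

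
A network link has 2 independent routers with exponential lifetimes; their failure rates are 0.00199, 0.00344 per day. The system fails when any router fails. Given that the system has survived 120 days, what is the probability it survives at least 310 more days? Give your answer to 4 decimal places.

Time to first failure ~ Exp(Σλ) with Σλ = 0.00543.
By memorylessness, P(T > 120+310 | T > 120) = P(T > 310) = e^(−0.00543·310) ≈ 0.1858.

0.1858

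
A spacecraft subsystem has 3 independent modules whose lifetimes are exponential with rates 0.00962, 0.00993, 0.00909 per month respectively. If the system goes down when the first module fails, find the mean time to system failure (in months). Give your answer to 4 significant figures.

The time to first failure is exponential with rate Σλ = 0.00962 + 0.00993 + 0.00909 = 0.02864.
E[min] = 1/Σλ = 1/0.02864 = 34.9162 months.

34.92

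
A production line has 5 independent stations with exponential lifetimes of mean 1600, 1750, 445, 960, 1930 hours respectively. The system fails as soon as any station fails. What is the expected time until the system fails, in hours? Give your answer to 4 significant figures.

The first failure time is exponential with rate Σλ_i = 1/1600 + 1/1750 + 1/445 + 1/960 + 1/1930 = 0.00500342 per hour.
E[min] = 1/Σλ = 1/0.00500342 = 199.863 hours.

199.9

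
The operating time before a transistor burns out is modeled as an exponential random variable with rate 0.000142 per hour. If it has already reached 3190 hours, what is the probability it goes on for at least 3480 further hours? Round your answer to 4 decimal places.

0.6101

By the memoryless property, P(X > 3190+3480 | X > 3190) = P(X > 3480).
P(X > 3480) = e^(−0.49416) ≈ 0.6101.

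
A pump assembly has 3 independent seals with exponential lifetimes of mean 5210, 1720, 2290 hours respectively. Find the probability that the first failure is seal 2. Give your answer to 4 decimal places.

0.4805

Rates: λ_i = 1/mean_i → 0.000191939, 0.000581395, 0.000436681; Σλ = 0.00121002.
P(seal 2 first) = λ_2/Σλ = 0.000581395/0.00121002 ≈ 0.4805.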